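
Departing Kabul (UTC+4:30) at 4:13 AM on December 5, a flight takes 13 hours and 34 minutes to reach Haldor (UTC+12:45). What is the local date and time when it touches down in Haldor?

2:02 AM on December 6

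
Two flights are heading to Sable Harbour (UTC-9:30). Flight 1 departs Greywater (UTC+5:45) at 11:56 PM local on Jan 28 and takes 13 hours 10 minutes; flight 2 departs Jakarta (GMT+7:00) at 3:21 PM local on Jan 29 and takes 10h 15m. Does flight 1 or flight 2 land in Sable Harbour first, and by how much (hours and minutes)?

Flight 1 in UTC: 11:56 PM − 5:45 = 6:11 PM on Jan 28.
+13 hours and 10 minutes → arrive 7:21 AM UTC on Jan 29.
Flight 2 in UTC: 3:21 PM − 7:00 = 8:21 AM on Jan 29.
+10 hours and 15 minutes → arrive 6:36 PM UTC on Jan 29.
Flight 1 lands earlier by 11 hours 15 minutes.

the first, by 11 hours 15 minutes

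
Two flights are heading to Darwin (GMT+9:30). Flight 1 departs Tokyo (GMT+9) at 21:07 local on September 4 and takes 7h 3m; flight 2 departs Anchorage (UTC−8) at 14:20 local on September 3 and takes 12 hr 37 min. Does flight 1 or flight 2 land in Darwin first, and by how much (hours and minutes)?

Flight 1 in UTC: 21:07 − 9:00 = 12:07 on Sep 4.
+7 hours and 3 minutes → arrive 19:10 UTC on Sep 4.
Flight 2 in UTC: 14:20 + 8:00 = 22:20 on Sep 3.
+12 hours and 37 minutes → arrive 10:57 UTC on Sep 4.
Flight 2 lands earlier by 8 hours 13 minutes.

the second, by 8 hours 13 minutes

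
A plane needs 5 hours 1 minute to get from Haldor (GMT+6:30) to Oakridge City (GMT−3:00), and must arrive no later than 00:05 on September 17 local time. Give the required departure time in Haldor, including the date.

Target arrival in UTC: 00:05 + 3:00 = 03:05 on Sep 17.
Subtract 5 hours and 1 minute → departure 22:04 UTC on Sep 16.
Haldor is UTC+6:30: 22:04 + 6:30 = 04:34 on Sep 17.

04:34 on Sep 17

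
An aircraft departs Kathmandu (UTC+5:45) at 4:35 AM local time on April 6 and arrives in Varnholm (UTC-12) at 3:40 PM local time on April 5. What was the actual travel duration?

4 hours 50 minutes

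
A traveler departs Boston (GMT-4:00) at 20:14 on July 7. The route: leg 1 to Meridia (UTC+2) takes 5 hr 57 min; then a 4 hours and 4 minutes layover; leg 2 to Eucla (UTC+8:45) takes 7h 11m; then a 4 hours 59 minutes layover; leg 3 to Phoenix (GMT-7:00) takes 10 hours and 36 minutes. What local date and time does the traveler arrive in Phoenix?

02:01 on July 9

Convert departure to UTC: 20:14 + 4:00 = 00:14 UTC on Jul 8.
Add 5 hours and 57 minutes leg 1 → 06:11 UTC.
Add 4 hours 4 minutes layover in Meridia → 10:15 UTC.
Add 7 hours 11 minutes leg 2 → 17:26 UTC.
Add 4 hours 59 minutes layover in Eucla → 22:25 UTC.
Add 10 hours and 36 minutes leg 3 → 09:01 UTC (Jul 9).
Phoenix is UTC−7:00, so local arrival = 09:01 − 7:00 = 02:01 on Jul 9.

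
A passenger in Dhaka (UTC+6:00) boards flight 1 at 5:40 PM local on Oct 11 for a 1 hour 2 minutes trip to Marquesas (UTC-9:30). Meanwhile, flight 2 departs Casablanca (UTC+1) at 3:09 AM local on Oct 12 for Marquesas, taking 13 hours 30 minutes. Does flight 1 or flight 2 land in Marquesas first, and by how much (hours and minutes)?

Flight 1 in UTC: 5:40 PM − 6:00 = 11:40 AM on Oct 11.
+1 hour 2 minutes → arrive 12:42 PM UTC on Oct 11.
Flight 2 in UTC: 3:09 AM − 1:00 = 2:09 AM on Oct 12.
+13 hours 30 minutes → arrive 3:39 PM UTC on Oct 12.
Flight 1 lands earlier by 26 hours 57 minutes.

the first, by 26 hours 57 minutes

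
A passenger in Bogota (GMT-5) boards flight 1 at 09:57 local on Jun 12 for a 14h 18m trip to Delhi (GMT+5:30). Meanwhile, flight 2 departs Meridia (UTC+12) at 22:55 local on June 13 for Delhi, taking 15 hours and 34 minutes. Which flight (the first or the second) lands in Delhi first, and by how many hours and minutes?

the first, by 21 hours 14 minutes

Flight 1 in UTC: 09:57 + 5:00 = 14:57 on Jun 12.
+14 hours 18 minutes → arrive 05:15 UTC on Jun 13.
Flight 2 in UTC: 22:55 − 12:00 = 10:55 on Jun 13.
+15 hours and 34 minutes → arrive 02:29 UTC on Jun 14.
Flight 1 lands earlier by 21 hours 14 minutes.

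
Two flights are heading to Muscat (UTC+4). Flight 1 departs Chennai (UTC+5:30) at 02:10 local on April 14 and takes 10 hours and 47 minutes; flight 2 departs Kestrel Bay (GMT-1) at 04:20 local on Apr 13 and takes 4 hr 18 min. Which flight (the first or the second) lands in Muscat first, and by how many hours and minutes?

Flight 1 in UTC: 02:10 − 5:30 = 20:40 on Apr 13.
+10 hours and 47 minutes → arrive 07:27 UTC on Apr 14.
Flight 2 in UTC: 04:20 + 1:00 = 05:20 on Apr 13.
+4 hours and 18 minutes → arrive 09:38 UTC on Apr 13.
Flight 2 lands earlier by 21 hours 49 minutes.

the second, by 21 hours 49 minutes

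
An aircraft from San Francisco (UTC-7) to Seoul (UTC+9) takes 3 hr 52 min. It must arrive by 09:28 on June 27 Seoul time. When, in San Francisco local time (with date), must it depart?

13:36 on June 26

Target arrival in UTC: 09:28 − 9:00 = 00:28 on Jun 27.
Subtract 3 hours and 52 minutes → departure 20:36 UTC on Jun 26.
San Francisco is UTC−7:00: 20:36 − 7:00 = 13:36 on Jun 26.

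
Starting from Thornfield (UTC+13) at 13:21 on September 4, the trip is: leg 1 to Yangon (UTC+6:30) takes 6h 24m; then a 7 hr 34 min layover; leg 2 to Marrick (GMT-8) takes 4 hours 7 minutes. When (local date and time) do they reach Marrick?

10:26 on Sep 4

Convert departure to UTC: 13:21 − 13:00 = 00:21 UTC on Sep 4.
Add 6 hours 24 minutes leg 1 → 06:45 UTC.
Add 7 hours 34 minutes layover in Yangon → 14:19 UTC.
Add 4 hours and 7 minutes leg 2 → 18:26 UTC.
Marrick is UTC−8:00, so local arrival = 18:26 − 8:00 = 10:26 on Sep 4.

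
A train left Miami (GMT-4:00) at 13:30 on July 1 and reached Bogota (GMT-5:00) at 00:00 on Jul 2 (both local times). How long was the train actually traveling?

11 hours 30 minutes

Departure in UTC: 13:30 + 4:00 = 17:30 on Jul 1.
Arrival in UTC: 00:00 + 5:00 = 05:00 on Jul 2.
Elapsed = 05:00 − 17:30 (+1 day) = 11 hours 30 minutes.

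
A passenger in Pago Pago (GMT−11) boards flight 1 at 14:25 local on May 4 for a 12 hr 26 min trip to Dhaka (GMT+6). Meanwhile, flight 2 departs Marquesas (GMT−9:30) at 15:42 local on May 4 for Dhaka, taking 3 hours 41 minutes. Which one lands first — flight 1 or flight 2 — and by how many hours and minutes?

the second, by 8 hours 58 minutes

Flight 1 in UTC: 14:25 + 11:00 = 01:25 on May 5.
+12 hours 26 minutes → arrive 13:51 UTC on May 5.
Flight 2 in UTC: 15:42 + 9:30 = 01:12 on May 5.
+3 hours 41 minutes → arrive 04:53 UTC on May 5.
Flight 2 lands earlier by 8 hours 58 minutes.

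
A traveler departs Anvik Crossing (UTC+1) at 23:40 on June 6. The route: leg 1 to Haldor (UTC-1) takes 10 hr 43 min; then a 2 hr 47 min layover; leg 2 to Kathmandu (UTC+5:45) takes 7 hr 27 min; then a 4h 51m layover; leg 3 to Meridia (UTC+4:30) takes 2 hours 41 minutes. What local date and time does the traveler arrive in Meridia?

07:39 on Jun 8

Convert departure to UTC: 23:40 − 1:00 = 22:40 UTC on Jun 6.
Add 10 hours 43 minutes leg 1 → 09:23 UTC (Jun 7).
Add 2 hours 47 minutes layover in Haldor → 12:10 UTC.
Add 7 hours and 27 minutes leg 2 → 19:37 UTC.
Add 4 hours 51 minutes layover in Kathmandu → 00:28 UTC (Jun 8).
Add 2 hours 41 minutes leg 3 → 03:09 UTC.
Meridia is UTC+4:30, so local arrival = 03:09 + 4:30 = 07:39 on Jun 8.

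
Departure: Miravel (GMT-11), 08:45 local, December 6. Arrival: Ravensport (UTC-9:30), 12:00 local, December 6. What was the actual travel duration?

1 hour 45 minutes

Departure in UTC: 08:45 + 11:00 = 19:45 on Dec 6.
Arrival in UTC: 12:00 + 9:30 = 21:30 on Dec 6.
Elapsed = 21:30 − 19:45 = 1 hour 45 minutes.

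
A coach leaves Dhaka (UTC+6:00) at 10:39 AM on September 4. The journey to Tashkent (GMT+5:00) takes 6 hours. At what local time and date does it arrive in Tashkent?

Tashkent is 1:00 behind Dhaka.
After 6 hours it is 4:39 PM in Dhaka.
Shift by the zone difference: 4:39 PM − 1:00 = 3:39 PM on Sep 4 in Tashkent.

3:39 PM on September 4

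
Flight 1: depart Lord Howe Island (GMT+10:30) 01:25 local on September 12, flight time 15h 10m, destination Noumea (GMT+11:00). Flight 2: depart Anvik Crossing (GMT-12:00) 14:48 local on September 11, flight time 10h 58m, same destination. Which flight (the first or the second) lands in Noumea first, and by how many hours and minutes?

the first, by 7 hours 41 minutes

Flight 1 in UTC: 01:25 − 10:30 = 14:55 on Sep 11.
+15 hours and 10 minutes → arrive 06:05 UTC on Sep 12.
Flight 2 in UTC: 14:48 + 12:00 = 02:48 on Sep 12.
+10 hours and 58 minutes → arrive 13:46 UTC on Sep 12.
Flight 1 lands earlier by 7 hours 41 minutes.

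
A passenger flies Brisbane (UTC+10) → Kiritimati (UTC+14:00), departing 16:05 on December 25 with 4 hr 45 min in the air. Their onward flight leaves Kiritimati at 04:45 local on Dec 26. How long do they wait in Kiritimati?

3 hours 55 minutes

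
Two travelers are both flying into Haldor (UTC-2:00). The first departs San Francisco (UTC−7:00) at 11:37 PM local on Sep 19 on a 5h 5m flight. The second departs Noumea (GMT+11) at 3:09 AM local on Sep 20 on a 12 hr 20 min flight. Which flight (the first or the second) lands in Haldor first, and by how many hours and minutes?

Flight 1 in UTC: 11:37 PM + 7:00 = 6:37 AM on Sep 20.
+5 hours and 5 minutes → arrive 11:42 AM UTC on Sep 20.
Flight 2 in UTC: 3:09 AM − 11:00 = 4:09 PM on Sep 19.
+12 hours 20 minutes → arrive 4:29 AM UTC on Sep 20.
Flight 2 lands earlier by 7 hours 13 minutes.

the second, by 7 hours 13 minutes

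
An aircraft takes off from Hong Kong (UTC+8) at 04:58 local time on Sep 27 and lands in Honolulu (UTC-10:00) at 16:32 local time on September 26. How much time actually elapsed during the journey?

5 hours 34 minutes

Departure in UTC: 04:58 − 8:00 = 20:58 on Sep 26.
Arrival in UTC: 16:32 + 10:00 = 02:32 on Sep 27.
Elapsed = 02:32 − 20:58 (+1 day) = 5 hours 34 minutes.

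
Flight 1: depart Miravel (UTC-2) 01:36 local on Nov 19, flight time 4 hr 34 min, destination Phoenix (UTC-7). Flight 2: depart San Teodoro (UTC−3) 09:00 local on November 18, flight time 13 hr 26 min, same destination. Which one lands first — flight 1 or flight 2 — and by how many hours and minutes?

the second, by 6 hours 44 minutes

Flight 1 in UTC: 01:36 + 2:00 = 03:36 on Nov 19.
+4 hours 34 minutes → arrive 08:10 UTC on Nov 19.
Flight 2 in UTC: 09:00 + 3:00 = 12:00 on Nov 18.
+13 hours 26 minutes → arrive 01:26 UTC on Nov 19.
Flight 2 lands earlier by 6 hours 44 minutes.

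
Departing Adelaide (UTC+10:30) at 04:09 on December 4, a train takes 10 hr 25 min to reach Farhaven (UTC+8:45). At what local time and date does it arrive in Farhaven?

Convert departure to UTC: 04:09 − 10:30 = 17:39 UTC on Dec 3.
Add 10 hours and 25 minutes travel time → 04:04 UTC (Dec 4).
Farhaven is UTC+8:45, so local arrival = 04:04 + 8:45 = 12:49 on Dec 4.

12:49 on Dec 4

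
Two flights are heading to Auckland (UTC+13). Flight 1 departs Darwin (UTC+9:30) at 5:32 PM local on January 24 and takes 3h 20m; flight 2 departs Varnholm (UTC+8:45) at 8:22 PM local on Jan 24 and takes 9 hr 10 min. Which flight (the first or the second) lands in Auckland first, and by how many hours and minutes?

the first, by 9 hours 25 minutes

Flight 1 in UTC: 5:32 PM − 9:30 = 8:02 AM on Jan 24.
+3 hours and 20 minutes → arrive 11:22 AM UTC on Jan 24.
Flight 2 in UTC: 8:22 PM − 8:45 = 11:37 AM on Jan 24.
+9 hours 10 minutes → arrive 8:47 PM UTC on Jan 24.
Flight 1 lands earlier by 9 hours 25 minutes.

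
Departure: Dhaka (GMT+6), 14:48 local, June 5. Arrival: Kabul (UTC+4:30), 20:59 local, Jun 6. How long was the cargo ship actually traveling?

Departure in UTC: 14:48 − 6:00 = 08:48 on Jun 5.
Arrival in UTC: 20:59 − 4:30 = 16:29 on Jun 6.
Elapsed = 16:29 − 08:48 (+1 day) = 31 hours 41 minutes.

31 hours 41 minutes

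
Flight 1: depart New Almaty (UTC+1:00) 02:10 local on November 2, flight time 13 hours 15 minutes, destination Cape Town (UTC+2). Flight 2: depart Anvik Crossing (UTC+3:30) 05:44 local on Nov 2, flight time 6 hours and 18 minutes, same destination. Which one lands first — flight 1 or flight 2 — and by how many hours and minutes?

Flight 1 in UTC: 02:10 − 1:00 = 01:10 on Nov 2.
+13 hours 15 minutes → arrive 14:25 UTC on Nov 2.
Flight 2 in UTC: 05:44 − 3:30 = 02:14 on Nov 2.
+6 hours 18 minutes → arrive 08:32 UTC on Nov 2.
Flight 2 lands earlier by 5 hours 53 minutes.

the second, by 5 hours 53 minutes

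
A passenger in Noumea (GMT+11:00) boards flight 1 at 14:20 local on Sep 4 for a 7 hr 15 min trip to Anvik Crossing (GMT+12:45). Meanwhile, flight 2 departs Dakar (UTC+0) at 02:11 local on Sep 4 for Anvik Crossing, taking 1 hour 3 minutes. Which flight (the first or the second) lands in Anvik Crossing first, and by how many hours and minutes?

Flight 1 in UTC: 14:20 − 11:00 = 03:20 on Sep 4.
+7 hours and 15 minutes → arrive 10:35 UTC on Sep 4.
Flight 2 departs at 02:11 UTC (Sep 4).
+1 hour and 3 minutes → arrive 03:14 UTC on Sep 4.
Flight 2 lands earlier by 7 hours 21 minutes.

the second, by 7 hours 21 minutes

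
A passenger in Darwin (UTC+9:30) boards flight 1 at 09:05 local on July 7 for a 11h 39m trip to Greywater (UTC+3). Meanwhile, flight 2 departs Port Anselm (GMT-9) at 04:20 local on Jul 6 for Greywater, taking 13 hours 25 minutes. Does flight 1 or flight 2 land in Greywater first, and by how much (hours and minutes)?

the second, by 8 hours 29 minutes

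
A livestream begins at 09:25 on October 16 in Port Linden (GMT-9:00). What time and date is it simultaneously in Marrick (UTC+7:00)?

In UTC: 09:25 + 9:00 = 18:25 on Oct 16.
Marrick is UTC+7:00: 18:25 + 7:00 = 01:25 on Oct 17.

01:25 on October 17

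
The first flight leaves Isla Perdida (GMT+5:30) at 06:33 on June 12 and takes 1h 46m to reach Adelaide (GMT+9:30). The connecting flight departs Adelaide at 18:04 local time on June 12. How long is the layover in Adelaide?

5 hours 45 minutes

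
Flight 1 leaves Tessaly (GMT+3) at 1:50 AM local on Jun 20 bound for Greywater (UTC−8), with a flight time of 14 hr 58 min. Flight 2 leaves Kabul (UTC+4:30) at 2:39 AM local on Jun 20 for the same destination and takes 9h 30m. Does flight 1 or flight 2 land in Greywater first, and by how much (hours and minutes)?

the second, by 6 hours 9 minutes

Flight 1 in UTC: 1:50 AM − 3:00 = 10:50 PM on Jun 19.
+14 hours 58 minutes → arrive 1:48 PM UTC on Jun 20.
Flight 2 in UTC: 2:39 AM − 4:30 = 10:09 PM on Jun 19.
+9 hours and 30 minutes → arrive 7:39 AM UTC on Jun 20.
Flight 2 lands earlier by 6 hours 9 minutes.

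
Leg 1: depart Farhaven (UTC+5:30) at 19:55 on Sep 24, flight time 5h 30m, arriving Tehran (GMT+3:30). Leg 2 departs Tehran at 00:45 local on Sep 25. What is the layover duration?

1 hour 20 minutes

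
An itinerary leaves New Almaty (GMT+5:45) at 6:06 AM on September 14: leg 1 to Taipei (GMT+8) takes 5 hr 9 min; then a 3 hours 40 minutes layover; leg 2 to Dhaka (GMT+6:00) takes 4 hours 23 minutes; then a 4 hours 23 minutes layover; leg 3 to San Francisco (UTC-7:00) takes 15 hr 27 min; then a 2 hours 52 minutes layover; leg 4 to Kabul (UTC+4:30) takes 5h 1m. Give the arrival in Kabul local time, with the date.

9:46 PM on Sep 15

Convert departure to UTC: 6:06 AM − 5:45 = 12:21 AM UTC on Sep 14.
Add 5 hours 9 minutes leg 1 → 5:30 AM UTC.
Add 3 hours 40 minutes layover in Taipei → 9:10 AM UTC.
Add 4 hours and 23 minutes leg 2 → 1:33 PM UTC.
Add 4 hours and 23 minutes layover in Dhaka → 5:56 PM UTC.
Add 15 hours and 27 minutes leg 3 → 9:23 AM UTC (Sep 15).
Add 2 hours and 52 minutes layover in San Francisco → 12:15 PM UTC.
Add 5 hours and 1 minute leg 4 → 5:16 PM UTC.
Kabul is UTC+4:30, so local arrival = 5:16 PM + 4:30 = 9:46 PM on Sep 15.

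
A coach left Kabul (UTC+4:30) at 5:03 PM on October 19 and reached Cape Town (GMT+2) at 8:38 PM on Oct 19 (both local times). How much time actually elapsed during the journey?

6 hours 5 minutes

Cape Town is 2:30 behind Kabul.
Clock-face elapsed time (ignoring zones) is 3 hours 35 minutes.
Actual elapsed = 3 hours 35 minutes + 2:30 = 6 hours 5 minutes.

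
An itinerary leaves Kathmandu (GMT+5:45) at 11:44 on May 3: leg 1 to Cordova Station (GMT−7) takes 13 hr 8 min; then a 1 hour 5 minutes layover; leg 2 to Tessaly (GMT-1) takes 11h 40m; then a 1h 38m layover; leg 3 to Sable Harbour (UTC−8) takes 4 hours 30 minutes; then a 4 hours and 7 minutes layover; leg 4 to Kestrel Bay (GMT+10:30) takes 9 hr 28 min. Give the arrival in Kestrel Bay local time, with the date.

Convert departure to UTC: 11:44 − 5:45 = 05:59 UTC on May 3.
Add 13 hours 8 minutes leg 1 → 19:07 UTC.
Add 1 hour 5 minutes layover in Cordova Station → 20:12 UTC.
Add 11 hours 40 minutes leg 2 → 07:52 UTC (May 4).
Add 1 hour and 38 minutes layover in Tessaly → 09:30 UTC.
Add 4 hours 30 minutes leg 3 → 14:00 UTC.
Add 4 hours and 7 minutes layover in Sable Harbour → 18:07 UTC.
Add 9 hours and 28 minutes leg 4 → 03:35 UTC (May 5).
Kestrel Bay is UTC+10:30, so local arrival = 03:35 + 10:30 = 14:05 on May 5.

14:05 on May 5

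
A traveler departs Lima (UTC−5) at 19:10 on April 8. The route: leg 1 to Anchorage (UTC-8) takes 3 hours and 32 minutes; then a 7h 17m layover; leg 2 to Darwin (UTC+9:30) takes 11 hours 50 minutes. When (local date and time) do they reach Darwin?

08:19 on April 10

Convert departure to UTC: 19:10 + 5:00 = 00:10 UTC on Apr 9.
Add 3 hours 32 minutes leg 1 → 03:42 UTC.
Add 7 hours and 17 minutes layover in Anchorage → 10:59 UTC.
Add 11 hours and 50 minutes leg 2 → 22:49 UTC.
Darwin is UTC+9:30, so local arrival = 22:49 + 9:30 = 08:19 on Apr 10.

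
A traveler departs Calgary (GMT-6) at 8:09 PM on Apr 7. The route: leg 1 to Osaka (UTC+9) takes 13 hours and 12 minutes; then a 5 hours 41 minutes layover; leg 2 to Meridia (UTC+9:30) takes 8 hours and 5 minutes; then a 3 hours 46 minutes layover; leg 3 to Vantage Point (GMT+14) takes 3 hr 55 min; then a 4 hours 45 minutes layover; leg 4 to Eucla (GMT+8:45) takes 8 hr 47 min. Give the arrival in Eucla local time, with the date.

11:05 AM on Apr 10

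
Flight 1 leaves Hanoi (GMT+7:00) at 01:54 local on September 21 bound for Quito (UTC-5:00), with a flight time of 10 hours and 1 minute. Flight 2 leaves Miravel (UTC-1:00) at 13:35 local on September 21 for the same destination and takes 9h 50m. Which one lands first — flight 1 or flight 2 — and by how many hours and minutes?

Flight 1 in UTC: 01:54 − 7:00 = 18:54 on Sep 20.
+10 hours 1 minute → arrive 04:55 UTC on Sep 21.
Flight 2 in UTC: 13:35 + 1:00 = 14:35 on Sep 21.
+9 hours 50 minutes → arrive 00:25 UTC on Sep 22.
Flight 1 lands earlier by 19 hours 30 minutes.

the first, by 19 hours 30 minutes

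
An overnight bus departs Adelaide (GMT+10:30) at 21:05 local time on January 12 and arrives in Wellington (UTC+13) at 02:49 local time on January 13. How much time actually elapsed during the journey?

3 hours 14 minutes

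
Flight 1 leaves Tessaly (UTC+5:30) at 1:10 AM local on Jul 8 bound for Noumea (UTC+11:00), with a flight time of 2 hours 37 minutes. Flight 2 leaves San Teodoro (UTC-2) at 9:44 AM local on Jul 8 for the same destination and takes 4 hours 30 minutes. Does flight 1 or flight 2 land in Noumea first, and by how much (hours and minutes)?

Flight 1 in UTC: 1:10 AM − 5:30 = 7:40 PM on Jul 7.
+2 hours and 37 minutes → arrive 10:17 PM UTC on Jul 7.
Flight 2 in UTC: 9:44 AM + 2:00 = 11:44 AM on Jul 8.
+4 hours 30 minutes → arrive 4:14 PM UTC on Jul 8.
Flight 1 lands earlier by 17 hours 57 minutes.

the first, by 17 hours 57 minutes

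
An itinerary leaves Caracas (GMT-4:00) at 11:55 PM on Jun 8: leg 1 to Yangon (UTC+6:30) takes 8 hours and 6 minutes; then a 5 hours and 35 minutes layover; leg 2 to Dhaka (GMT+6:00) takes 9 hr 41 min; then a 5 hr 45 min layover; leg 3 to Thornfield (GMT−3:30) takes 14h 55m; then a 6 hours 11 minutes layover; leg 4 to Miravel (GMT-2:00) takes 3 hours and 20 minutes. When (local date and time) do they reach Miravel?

7:28 AM on Jun 11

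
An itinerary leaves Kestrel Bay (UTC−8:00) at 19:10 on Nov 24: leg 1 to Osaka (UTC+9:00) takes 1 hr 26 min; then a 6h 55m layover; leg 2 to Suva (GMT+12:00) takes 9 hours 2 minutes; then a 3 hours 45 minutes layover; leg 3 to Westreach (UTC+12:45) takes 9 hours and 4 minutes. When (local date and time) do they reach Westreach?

Convert departure to UTC: 19:10 + 8:00 = 03:10 UTC on Nov 25.
Add 1 hour and 26 minutes leg 1 → 04:36 UTC.
Add 6 hours 55 minutes layover in Osaka → 11:31 UTC.
Add 9 hours 2 minutes leg 2 → 20:33 UTC.
Add 3 hours 45 minutes layover in Suva → 00:18 UTC (Nov 26).
Add 9 hours 4 minutes leg 3 → 09:22 UTC.
Westreach is UTC+12:45, so local arrival = 09:22 + 12:45 = 22:07 on Nov 26.

22:07 on Nov 26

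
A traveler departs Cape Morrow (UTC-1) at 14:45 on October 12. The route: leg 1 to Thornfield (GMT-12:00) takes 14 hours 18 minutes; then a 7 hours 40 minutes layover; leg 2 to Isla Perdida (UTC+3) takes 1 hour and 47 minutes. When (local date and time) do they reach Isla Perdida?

18:30 on Oct 13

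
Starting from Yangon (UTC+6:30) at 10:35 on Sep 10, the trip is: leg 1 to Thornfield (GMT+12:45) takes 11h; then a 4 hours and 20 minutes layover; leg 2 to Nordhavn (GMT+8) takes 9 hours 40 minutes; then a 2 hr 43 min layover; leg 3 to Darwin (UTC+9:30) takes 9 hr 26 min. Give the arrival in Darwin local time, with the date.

Convert departure to UTC: 10:35 − 6:30 = 04:05 UTC on Sep 10.
Add 11 hours leg 1 → 15:05 UTC.
Add 4 hours 20 minutes layover in Thornfield → 19:25 UTC.
Add 9 hours and 40 minutes leg 2 → 05:05 UTC (Sep 11).
Add 2 hours and 43 minutes layover in Nordhavn → 07:48 UTC.
Add 9 hours and 26 minutes leg 3 → 17:14 UTC.
Darwin is UTC+9:30, so local arrival = 17:14 + 9:30 = 02:44 on Sep 12.

02:44 on September 12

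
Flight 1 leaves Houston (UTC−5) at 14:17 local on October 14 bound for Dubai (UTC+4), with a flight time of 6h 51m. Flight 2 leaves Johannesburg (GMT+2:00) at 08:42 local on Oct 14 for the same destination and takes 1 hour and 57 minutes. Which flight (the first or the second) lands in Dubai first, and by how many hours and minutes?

the second, by 17 hours 29 minutes

Flight 1 in UTC: 14:17 + 5:00 = 19:17 on Oct 14.
+6 hours and 51 minutes → arrive 02:08 UTC on Oct 15.
Flight 2 in UTC: 08:42 − 2:00 = 06:42 on Oct 14.
+1 hour and 57 minutes → arrive 08:39 UTC on Oct 14.
Flight 2 lands earlier by 17 hours 29 minutes.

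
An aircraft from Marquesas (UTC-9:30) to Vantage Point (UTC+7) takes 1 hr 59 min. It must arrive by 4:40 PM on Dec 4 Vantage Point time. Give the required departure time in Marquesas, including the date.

10:11 PM on Dec 3

Target arrival in UTC: 4:40 PM − 7:00 = 9:40 AM on Dec 4.
Subtract 1 hour 59 minutes → departure 7:41 AM UTC on Dec 4.
Marquesas is UTC−9:30: 7:41 AM − 9:30 = 10:11 PM on Dec 3.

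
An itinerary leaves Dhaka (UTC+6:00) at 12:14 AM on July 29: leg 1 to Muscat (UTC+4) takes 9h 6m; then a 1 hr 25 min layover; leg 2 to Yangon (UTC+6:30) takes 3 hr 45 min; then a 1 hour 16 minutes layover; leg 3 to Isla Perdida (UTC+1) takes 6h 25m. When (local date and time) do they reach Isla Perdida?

5:11 PM on July 29

Convert departure to UTC: 12:14 AM − 6:00 = 6:14 PM UTC on Jul 28.
Add 9 hours and 6 minutes leg 1 → 3:20 AM UTC (Jul 29).
Add 1 hour 25 minutes layover in Muscat → 4:45 AM UTC.
Add 3 hours 45 minutes leg 2 → 8:30 AM UTC.
Add 1 hour and 16 minutes layover in Yangon → 9:46 AM UTC.
Add 6 hours 25 minutes leg 3 → 4:11 PM UTC.
Isla Perdida is UTC+1:00, so local arrival = 4:11 PM + 1:00 = 5:11 PM on Jul 29.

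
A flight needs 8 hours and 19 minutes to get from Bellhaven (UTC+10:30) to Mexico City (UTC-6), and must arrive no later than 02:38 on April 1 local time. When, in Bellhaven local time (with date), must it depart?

10:49 on April 1

Target arrival in UTC: 02:38 + 6:00 = 08:38 on Apr 1.
Subtract 8 hours 19 minutes → departure 00:19 UTC on Apr 1.
Bellhaven is UTC+10:30: 00:19 + 10:30 = 10:49 on Apr 1.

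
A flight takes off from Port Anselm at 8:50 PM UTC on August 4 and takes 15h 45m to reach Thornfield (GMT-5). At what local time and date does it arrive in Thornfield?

7:35 AM on August 5

Departure is given in UTC: 8:50 PM on Aug 4.
Add 15 hours 45 minutes → 12:35 PM UTC (Aug 5).
Thornfield is UTC−5:00: 12:35 PM − 5:00 = 7:35 AM on Aug 5.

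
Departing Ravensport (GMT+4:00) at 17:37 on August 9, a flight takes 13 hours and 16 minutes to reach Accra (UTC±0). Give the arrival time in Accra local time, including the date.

02:53 on August 10

Convert departure to UTC: 17:37 − 4:00 = 13:37 UTC on Aug 9.
Add 13 hours 16 minutes travel time → 02:53 UTC (Aug 10).
Accra is UTC+0, so local arrival is the same: 02:53 on Aug 10.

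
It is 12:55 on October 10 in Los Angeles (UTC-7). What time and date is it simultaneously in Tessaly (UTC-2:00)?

In UTC: 12:55 + 7:00 = 19:55 on Oct 10.
Tessaly is UTC−2:00: 19:55 − 2:00 = 17:55 on Oct 10.

17:55 on October 10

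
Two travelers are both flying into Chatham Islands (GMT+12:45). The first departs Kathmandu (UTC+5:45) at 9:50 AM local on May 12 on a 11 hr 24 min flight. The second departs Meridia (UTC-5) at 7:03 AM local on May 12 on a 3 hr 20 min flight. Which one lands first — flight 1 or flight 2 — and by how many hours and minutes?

Flight 1 in UTC: 9:50 AM − 5:45 = 4:05 AM on May 12.
+11 hours and 24 minutes → arrive 3:29 PM UTC on May 12.
Flight 2 in UTC: 7:03 AM + 5:00 = 12:03 PM on May 12.
+3 hours 20 minutes → arrive 3:23 PM UTC on May 12.
Flight 2 lands earlier by 6 minutes.

the second, by 6 minutes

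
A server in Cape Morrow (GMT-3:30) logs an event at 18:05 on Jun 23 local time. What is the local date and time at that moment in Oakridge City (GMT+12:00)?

09:35 on June 24

Oakridge City is 15:30 ahead of Cape Morrow.
Shift by the zone difference: 18:05 + 15:30 = 09:35 on Jun 24 in Oakridge City.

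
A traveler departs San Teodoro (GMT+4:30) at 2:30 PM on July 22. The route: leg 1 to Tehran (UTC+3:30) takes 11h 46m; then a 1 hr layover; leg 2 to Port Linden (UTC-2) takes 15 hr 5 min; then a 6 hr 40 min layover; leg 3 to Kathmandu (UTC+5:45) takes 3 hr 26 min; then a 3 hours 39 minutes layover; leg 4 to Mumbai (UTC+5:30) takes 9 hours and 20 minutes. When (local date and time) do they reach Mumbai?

Convert departure to UTC: 2:30 PM − 4:30 = 10:00 AM UTC on Jul 22.
Add 11 hours and 46 minutes leg 1 → 9:46 PM UTC.
Add 1 hour layover in Tehran → 10:46 PM UTC.
Add 15 hours 5 minutes leg 2 → 1:51 PM UTC (Jul 23).
Add 6 hours and 40 minutes layover in Port Linden → 8:31 PM UTC.
Add 3 hours and 26 minutes leg 3 → 11:57 PM UTC.
Add 3 hours 39 minutes layover in Kathmandu → 3:36 AM UTC (Jul 24).
Add 9 hours 20 minutes leg 4 → 12:56 PM UTC.
Mumbai is UTC+5:30, so local arrival = 12:56 PM + 5:30 = 6:26 PM on Jul 24.

6:26 PM on Jul 24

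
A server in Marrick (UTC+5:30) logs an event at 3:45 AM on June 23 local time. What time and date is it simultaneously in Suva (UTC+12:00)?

Suva is 6:30 ahead of Marrick.
Shift by the zone difference: 3:45 AM + 6:30 = 10:15 AM on Jun 23 in Suva.

10:15 AM on Jun 23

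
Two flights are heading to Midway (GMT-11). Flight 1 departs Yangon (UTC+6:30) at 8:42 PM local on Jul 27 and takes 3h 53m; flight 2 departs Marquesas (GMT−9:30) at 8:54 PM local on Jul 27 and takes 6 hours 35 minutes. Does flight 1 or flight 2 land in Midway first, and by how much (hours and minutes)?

the first, by 18 hours 54 minutes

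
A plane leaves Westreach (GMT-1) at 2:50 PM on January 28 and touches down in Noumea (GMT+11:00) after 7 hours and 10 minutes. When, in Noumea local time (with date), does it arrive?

10:00 AM on January 29

Noumea is 12:00 ahead of Westreach.
After 7 hours 10 minutes it is 10:00 PM in Westreach.
Shift by the zone difference: 10:00 PM + 12:00 = 10:00 AM on Jan 29 in Noumea.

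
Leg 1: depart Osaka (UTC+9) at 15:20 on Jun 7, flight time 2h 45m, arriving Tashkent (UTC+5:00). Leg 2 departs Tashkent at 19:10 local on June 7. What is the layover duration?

5 hours 5 minutes

Convert departure to UTC: 15:20 − 9:00 = 06:20 UTC on Jun 7.
Add 2 hours and 45 minutes flight time → 09:05 UTC.
Tashkent is UTC+5:00, so local arrival = 09:05 + 5:00 = 14:05 on Jun 7.
Layover = 19:10 − 14:05 = 5 hours 5 minutes.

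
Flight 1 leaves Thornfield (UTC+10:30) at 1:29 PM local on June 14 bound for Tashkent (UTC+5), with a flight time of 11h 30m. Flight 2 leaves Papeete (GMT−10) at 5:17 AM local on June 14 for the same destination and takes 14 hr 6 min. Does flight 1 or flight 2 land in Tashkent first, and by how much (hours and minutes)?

the first, by 14 hours 54 minutes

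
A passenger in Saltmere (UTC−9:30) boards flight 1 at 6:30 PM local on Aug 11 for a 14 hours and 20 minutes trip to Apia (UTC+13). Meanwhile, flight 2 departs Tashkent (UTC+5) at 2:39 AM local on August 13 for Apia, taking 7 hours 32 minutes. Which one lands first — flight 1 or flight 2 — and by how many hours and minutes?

Flight 1 in UTC: 6:30 PM + 9:30 = 4:00 AM on Aug 12.
+14 hours and 20 minutes → arrive 6:20 PM UTC on Aug 12.
Flight 2 in UTC: 2:39 AM − 5:00 = 9:39 PM on Aug 12.
+7 hours and 32 minutes → arrive 5:11 AM UTC on Aug 13.
Flight 1 lands earlier by 10 hours 51 minutes.

the first, by 10 hours 51 minutes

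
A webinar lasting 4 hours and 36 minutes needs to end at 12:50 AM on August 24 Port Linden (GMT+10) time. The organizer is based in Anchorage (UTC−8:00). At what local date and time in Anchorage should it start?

Target end time in UTC: 12:50 AM − 10:00 = 2:50 PM on Aug 23.
Subtract 4 hours and 36 minutes → start 10:14 AM UTC on Aug 23.
Anchorage is UTC−8:00: 10:14 AM − 8:00 = 2:14 AM on Aug 23.

2:14 AM on August 23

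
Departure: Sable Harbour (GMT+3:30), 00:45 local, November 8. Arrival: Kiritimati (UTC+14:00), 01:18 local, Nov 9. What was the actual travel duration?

14 hours 3 minutes

Departure in UTC: 00:45 − 3:30 = 21:15 on Nov 7.
Arrival in UTC: 01:18 − 14:00 = 11:18 on Nov 8.
Elapsed = 11:18 − 21:15 (+1 day) = 14 hours 3 minutes.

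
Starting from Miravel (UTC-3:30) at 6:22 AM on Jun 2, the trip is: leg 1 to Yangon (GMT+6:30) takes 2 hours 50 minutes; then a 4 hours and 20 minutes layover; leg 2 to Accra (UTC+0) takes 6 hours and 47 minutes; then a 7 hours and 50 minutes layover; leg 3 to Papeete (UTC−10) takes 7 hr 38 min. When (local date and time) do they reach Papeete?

5:17 AM on June 3

Convert departure to UTC: 6:22 AM + 3:30 = 9:52 AM UTC on Jun 2.
Add 2 hours 50 minutes leg 1 → 12:42 PM UTC.
Add 4 hours and 20 minutes layover in Yangon → 5:02 PM UTC.
Add 6 hours and 47 minutes leg 2 → 11:49 PM UTC.
Add 7 hours and 50 minutes layover in Accra → 7:39 AM UTC (Jun 3).
Add 7 hours and 38 minutes leg 3 → 3:17 PM UTC.
Papeete is UTC−10:00, so local arrival = 3:17 PM − 10:00 = 5:17 AM on Jun 3.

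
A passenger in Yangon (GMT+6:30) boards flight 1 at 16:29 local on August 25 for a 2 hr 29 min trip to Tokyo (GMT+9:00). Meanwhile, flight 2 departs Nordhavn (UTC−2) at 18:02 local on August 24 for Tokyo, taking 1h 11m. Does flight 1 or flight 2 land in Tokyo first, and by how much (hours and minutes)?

Flight 1 in UTC: 16:29 − 6:30 = 09:59 on Aug 25.
+2 hours 29 minutes → arrive 12:28 UTC on Aug 25.
Flight 2 in UTC: 18:02 + 2:00 = 20:02 on Aug 24.
+1 hour and 11 minutes → arrive 21:13 UTC on Aug 24.
Flight 2 lands earlier by 15 hours 15 minutes.

the second, by 15 hours 15 minutes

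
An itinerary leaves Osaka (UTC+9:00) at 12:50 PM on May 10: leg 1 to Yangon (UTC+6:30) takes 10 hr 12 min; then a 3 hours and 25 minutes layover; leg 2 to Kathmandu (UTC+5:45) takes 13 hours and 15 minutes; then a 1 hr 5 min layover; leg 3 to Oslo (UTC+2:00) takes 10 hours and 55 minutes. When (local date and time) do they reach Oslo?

8:42 PM on May 11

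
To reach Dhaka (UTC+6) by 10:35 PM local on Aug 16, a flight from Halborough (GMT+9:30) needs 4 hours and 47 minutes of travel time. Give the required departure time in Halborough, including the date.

Target arrival in UTC: 10:35 PM − 6:00 = 4:35 PM on Aug 16.
Subtract 4 hours and 47 minutes → departure 11:48 AM UTC on Aug 16.
Halborough is UTC+9:30: 11:48 AM + 9:30 = 9:18 PM on Aug 16.

9:18 PM on August 16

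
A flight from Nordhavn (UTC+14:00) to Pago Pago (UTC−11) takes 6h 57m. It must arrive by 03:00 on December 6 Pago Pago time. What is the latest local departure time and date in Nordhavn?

21:03 on Dec 6

Target arrival in UTC: 03:00 + 11:00 = 14:00 on Dec 6.
Subtract 6 hours 57 minutes → departure 07:03 UTC on Dec 6.
Nordhavn is UTC+14:00: 07:03 + 14:00 = 21:03 on Dec 6.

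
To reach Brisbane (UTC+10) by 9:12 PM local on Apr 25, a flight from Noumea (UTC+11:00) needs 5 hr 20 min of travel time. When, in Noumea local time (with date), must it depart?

4:52 PM on Apr 25

Target arrival in UTC: 9:12 PM − 10:00 = 11:12 AM on Apr 25.
Subtract 5 hours 20 minutes → departure 5:52 AM UTC on Apr 25.
Noumea is UTC+11:00: 5:52 AM + 11:00 = 4:52 PM on Apr 25.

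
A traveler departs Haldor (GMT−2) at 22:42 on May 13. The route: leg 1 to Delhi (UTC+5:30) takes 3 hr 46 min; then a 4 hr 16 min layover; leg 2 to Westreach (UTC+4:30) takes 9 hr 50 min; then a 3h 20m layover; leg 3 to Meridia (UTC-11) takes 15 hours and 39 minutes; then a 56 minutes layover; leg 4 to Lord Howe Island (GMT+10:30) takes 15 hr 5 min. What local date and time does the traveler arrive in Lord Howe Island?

16:04 on May 16

Convert departure to UTC: 22:42 + 2:00 = 00:42 UTC on May 14.
Add 3 hours 46 minutes leg 1 → 04:28 UTC.
Add 4 hours 16 minutes layover in Delhi → 08:44 UTC.
Add 9 hours and 50 minutes leg 2 → 18:34 UTC.
Add 3 hours 20 minutes layover in Westreach → 21:54 UTC.
Add 15 hours 39 minutes leg 3 → 13:33 UTC (May 15).
Add 56 minutes layover in Meridia → 14:29 UTC.
Add 15 hours and 5 minutes leg 4 → 05:34 UTC (May 16).
Lord Howe Island is UTC+10:30, so local arrival = 05:34 + 10:30 = 16:04 on May 16.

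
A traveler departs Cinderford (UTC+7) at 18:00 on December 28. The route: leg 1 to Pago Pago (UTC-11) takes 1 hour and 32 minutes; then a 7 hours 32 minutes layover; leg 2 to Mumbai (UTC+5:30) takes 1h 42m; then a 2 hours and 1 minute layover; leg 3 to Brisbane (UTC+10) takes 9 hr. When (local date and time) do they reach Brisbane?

Convert departure to UTC: 18:00 − 7:00 = 11:00 UTC on Dec 28.
Add 1 hour and 32 minutes leg 1 → 12:32 UTC.
Add 7 hours 32 minutes layover in Pago Pago → 20:04 UTC.
Add 1 hour and 42 minutes leg 2 → 21:46 UTC.
Add 2 hours and 1 minute layover in Mumbai → 23:47 UTC.
Add 9 hours leg 3 → 08:47 UTC (Dec 29).
Brisbane is UTC+10:00, so local arrival = 08:47 + 10:00 = 18:47 on Dec 29.

18:47 on December 29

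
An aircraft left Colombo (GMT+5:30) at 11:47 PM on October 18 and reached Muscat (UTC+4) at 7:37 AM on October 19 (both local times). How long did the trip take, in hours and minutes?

Departure in UTC: 11:47 PM − 5:30 = 6:17 PM on Oct 18.
Arrival in UTC: 7:37 AM − 4:00 = 3:37 AM on Oct 19.
Elapsed = 3:37 AM − 6:17 PM (+1 day) = 9 hours 20 minutes.

9 hours 20 minutes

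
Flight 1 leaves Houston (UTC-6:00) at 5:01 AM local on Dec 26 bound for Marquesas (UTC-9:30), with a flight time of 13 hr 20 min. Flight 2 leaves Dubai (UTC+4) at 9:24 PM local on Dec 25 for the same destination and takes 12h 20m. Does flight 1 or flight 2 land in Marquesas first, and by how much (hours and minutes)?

Flight 1 in UTC: 5:01 AM + 6:00 = 11:01 AM on Dec 26.
+13 hours 20 minutes → arrive 12:21 AM UTC on Dec 27.
Flight 2 in UTC: 9:24 PM − 4:00 = 5:24 PM on Dec 25.
+12 hours 20 minutes → arrive 5:44 AM UTC on Dec 26.
Flight 2 lands earlier by 18 hours 37 minutes.

the second, by 18 hours 37 minutes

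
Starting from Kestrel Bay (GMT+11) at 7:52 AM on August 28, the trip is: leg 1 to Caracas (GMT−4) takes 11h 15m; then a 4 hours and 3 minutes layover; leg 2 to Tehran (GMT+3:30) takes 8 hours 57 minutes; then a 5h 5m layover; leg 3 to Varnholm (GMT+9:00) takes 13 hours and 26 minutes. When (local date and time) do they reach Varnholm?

12:38 AM on Aug 30

Convert departure to UTC: 7:52 AM − 11:00 = 8:52 PM UTC on Aug 27.
Add 11 hours 15 minutes leg 1 → 8:07 AM UTC (Aug 28).
Add 4 hours and 3 minutes layover in Caracas → 12:10 PM UTC.
Add 8 hours 57 minutes leg 2 → 9:07 PM UTC.
Add 5 hours and 5 minutes layover in Tehran → 2:12 AM UTC (Aug 29).
Add 13 hours 26 minutes leg 3 → 3:38 PM UTC.
Varnholm is UTC+9:00, so local arrival = 3:38 PM + 9:00 = 12:38 AM on Aug 30.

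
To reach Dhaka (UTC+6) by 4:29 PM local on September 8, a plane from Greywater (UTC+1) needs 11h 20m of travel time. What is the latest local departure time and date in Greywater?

Target arrival in UTC: 4:29 PM − 6:00 = 10:29 AM on Sep 8.
Subtract 11 hours and 20 minutes → departure 11:09 PM UTC on Sep 7.
Greywater is UTC+1:00: 11:09 PM + 1:00 = 12:09 AM on Sep 8.

12:09 AM on Sep 8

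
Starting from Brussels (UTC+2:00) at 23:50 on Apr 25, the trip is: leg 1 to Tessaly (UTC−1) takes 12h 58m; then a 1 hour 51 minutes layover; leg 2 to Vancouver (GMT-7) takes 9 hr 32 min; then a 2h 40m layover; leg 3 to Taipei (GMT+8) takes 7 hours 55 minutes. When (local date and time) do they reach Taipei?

Convert departure to UTC: 23:50 − 2:00 = 21:50 UTC on Apr 25.
Add 12 hours and 58 minutes leg 1 → 10:48 UTC (Apr 26).
Add 1 hour 51 minutes layover in Tessaly → 12:39 UTC.
Add 9 hours 32 minutes leg 2 → 22:11 UTC.
Add 2 hours 40 minutes layover in Vancouver → 00:51 UTC (Apr 27).
Add 7 hours and 55 minutes leg 3 → 08:46 UTC.
Taipei is UTC+8:00, so local arrival = 08:46 + 8:00 = 16:46 on Apr 27.

16:46 on Apr 27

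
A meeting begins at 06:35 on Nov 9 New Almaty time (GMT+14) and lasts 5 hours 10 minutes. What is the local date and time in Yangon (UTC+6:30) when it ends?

Convert start to UTC: 06:35 − 14:00 = 16:35 UTC on Nov 8.
Add 5 hours 10 minutes duration → 21:45 UTC.
Yangon is UTC+6:30, so local end time = 21:45 + 6:30 = 04:15 on Nov 9.

04:15 on November 9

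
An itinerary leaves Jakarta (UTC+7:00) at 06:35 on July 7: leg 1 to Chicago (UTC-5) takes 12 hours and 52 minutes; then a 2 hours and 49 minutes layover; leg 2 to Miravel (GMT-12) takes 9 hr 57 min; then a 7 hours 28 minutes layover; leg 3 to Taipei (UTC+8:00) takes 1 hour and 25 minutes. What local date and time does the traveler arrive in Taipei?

Convert departure to UTC: 06:35 − 7:00 = 23:35 UTC on Jul 6.
Add 12 hours and 52 minutes leg 1 → 12:27 UTC (Jul 7).
Add 2 hours 49 minutes layover in Chicago → 15:16 UTC.
Add 9 hours 57 minutes leg 2 → 01:13 UTC (Jul 8).
Add 7 hours and 28 minutes layover in Miravel → 08:41 UTC.
Add 1 hour and 25 minutes leg 3 → 10:06 UTC.
Taipei is UTC+8:00, so local arrival = 10:06 + 8:00 = 18:06 on Jul 8.

18:06 on July 8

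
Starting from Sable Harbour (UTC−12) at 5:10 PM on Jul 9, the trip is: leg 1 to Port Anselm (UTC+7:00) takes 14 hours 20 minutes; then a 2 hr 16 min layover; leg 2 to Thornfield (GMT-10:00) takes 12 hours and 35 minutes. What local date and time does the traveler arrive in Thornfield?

Convert departure to UTC: 5:10 PM + 12:00 = 5:10 AM UTC on Jul 10.
Add 14 hours 20 minutes leg 1 → 7:30 PM UTC.
Add 2 hours and 16 minutes layover in Port Anselm → 9:46 PM UTC.
Add 12 hours and 35 minutes leg 2 → 10:21 AM UTC (Jul 11).
Thornfield is UTC−10:00, so local arrival = 10:21 AM − 10:00 = 12:21 AM on Jul 11.

12:21 AM on July 11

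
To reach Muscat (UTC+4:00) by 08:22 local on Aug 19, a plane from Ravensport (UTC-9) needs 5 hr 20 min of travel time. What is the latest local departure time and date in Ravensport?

14:02 on August 18

Target arrival in UTC: 08:22 − 4:00 = 04:22 on Aug 19.
Subtract 5 hours and 20 minutes → departure 23:02 UTC on Aug 18.
Ravensport is UTC−9:00: 23:02 − 9:00 = 14:02 on Aug 18.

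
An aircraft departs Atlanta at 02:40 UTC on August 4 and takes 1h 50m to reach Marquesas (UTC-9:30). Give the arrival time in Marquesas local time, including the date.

19:00 on August 3

Departure is given in UTC: 02:40 on Aug 4.
Add 1 hour 50 minutes → 04:30 UTC.
Marquesas is UTC−9:30: 04:30 − 9:30 = 19:00 on Aug 3.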